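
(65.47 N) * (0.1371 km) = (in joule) 8976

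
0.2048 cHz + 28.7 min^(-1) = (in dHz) 4.804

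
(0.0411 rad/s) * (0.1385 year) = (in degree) 1.029e+07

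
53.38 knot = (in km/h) 98.86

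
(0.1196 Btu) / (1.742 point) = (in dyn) 2.053e+10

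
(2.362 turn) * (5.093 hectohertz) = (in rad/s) 7558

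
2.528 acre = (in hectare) 1.023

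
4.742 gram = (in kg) 0.004742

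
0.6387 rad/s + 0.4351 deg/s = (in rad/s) 0.6463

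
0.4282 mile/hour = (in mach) 0.0005622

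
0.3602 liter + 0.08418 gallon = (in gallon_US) 0.1793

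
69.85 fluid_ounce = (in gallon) 0.5457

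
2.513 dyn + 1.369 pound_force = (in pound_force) 1.369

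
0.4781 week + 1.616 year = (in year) 1.625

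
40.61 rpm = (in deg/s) 243.7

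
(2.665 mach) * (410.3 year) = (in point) 3.328e+16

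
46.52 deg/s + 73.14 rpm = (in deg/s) 485.4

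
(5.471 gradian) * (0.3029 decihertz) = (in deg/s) 0.1491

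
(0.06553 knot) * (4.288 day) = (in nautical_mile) 6.744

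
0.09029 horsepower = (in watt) 67.33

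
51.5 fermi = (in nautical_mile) 2.781e-17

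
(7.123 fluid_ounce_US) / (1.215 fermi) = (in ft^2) 1.866e+12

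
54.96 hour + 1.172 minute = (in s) 1.979e+05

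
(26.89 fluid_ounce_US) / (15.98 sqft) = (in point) 1.518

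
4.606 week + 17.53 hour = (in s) 2.849e+06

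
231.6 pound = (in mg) 1.051e+08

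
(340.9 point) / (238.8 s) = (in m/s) 0.0005036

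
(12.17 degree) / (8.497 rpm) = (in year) 7.569e-09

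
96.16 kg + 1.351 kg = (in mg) 9.751e+07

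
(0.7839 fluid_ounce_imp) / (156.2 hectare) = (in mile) 8.86e-15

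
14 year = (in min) 7.358e+06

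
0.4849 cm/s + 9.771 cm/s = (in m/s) 0.1026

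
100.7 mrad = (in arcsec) 2.077e+04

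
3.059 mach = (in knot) 2025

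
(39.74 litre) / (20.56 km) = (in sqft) 2.081e-05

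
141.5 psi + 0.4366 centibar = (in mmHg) 7321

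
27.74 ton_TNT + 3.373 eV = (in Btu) 1.1e+08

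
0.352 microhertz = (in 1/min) 2.112e-05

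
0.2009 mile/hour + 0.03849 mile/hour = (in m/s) 0.107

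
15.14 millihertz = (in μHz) 1.514e+04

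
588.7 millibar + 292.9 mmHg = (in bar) 0.9792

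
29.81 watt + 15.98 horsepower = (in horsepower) 16.02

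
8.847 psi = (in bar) 0.61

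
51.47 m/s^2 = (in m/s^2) 51.47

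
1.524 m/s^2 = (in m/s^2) 1.524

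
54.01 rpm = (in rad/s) 5.656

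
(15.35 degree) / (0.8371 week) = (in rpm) 5.053e-06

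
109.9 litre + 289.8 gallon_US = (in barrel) 7.591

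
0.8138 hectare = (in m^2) 8138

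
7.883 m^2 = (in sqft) 84.85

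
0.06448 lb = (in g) 29.25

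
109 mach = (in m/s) 3.711e+04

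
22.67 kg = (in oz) 799.7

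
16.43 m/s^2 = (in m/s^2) 16.43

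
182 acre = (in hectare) 73.65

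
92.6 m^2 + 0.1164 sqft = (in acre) 0.02288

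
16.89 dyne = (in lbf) 3.797e-05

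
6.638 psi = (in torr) 343.3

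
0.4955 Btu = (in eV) 3.263e+21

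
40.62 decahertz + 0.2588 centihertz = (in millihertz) 4.062e+05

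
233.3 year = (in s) 7.357e+09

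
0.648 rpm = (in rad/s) 0.06786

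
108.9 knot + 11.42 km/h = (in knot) 115.1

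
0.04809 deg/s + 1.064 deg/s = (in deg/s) 1.112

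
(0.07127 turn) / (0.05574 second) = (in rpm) 76.72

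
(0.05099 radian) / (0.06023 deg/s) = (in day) 0.0005614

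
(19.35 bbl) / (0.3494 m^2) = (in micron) 8.805e+06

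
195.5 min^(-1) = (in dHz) 32.58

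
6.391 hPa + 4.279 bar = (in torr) 3214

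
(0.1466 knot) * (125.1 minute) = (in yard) 619.1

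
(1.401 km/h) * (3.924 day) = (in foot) 4.329e+05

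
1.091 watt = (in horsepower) 0.001463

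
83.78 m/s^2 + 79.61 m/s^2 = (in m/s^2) 163.4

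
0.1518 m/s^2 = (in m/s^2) 0.1518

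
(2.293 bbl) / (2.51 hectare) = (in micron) 14.52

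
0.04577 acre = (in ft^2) 1994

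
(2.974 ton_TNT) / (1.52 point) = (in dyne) 2.321e+18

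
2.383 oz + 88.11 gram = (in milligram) 1.557e+05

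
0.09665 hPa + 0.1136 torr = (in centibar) 0.02481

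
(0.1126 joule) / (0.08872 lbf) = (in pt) 808.8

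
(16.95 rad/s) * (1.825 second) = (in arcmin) 1.063e+05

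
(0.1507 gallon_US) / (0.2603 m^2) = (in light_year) 2.316e-19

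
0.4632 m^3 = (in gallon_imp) 101.9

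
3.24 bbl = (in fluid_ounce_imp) 1.813e+04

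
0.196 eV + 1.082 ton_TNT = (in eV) 2.826e+28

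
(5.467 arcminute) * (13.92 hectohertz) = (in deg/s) 126.8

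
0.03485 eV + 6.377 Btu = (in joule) 6728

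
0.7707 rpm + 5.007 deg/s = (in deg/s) 9.631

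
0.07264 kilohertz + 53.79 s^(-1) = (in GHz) 1.264e-07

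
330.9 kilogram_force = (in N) 3245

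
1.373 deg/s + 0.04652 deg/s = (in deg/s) 1.42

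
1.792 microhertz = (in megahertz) 1.792e-12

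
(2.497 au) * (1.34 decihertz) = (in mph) 1.12e+11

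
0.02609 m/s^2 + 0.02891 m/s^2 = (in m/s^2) 0.055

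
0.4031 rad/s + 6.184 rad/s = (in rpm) 62.9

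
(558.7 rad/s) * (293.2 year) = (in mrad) 5.166e+15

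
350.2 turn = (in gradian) 1.401e+05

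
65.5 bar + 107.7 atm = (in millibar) 1.746e+05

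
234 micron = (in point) 0.6633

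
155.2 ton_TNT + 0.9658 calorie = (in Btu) 6.155e+08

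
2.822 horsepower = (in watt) 2104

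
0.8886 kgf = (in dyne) 8.714e+05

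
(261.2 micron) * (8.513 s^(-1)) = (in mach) 6.53e-06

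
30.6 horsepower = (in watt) 2.282e+04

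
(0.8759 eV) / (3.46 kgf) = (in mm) 4.136e-18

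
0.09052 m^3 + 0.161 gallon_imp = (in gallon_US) 24.11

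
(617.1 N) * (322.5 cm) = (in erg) 1.99e+10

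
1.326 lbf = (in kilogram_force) 0.6015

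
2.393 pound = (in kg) 1.085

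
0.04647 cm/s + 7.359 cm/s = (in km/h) 0.2666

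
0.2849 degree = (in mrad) 4.972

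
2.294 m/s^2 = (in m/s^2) 2.294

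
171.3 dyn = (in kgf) 0.0001747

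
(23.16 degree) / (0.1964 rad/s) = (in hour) 0.0005717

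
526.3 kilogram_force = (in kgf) 526.3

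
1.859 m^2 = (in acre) 0.0004594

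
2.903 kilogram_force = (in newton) 28.47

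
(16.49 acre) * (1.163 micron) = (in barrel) 0.4882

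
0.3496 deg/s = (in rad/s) 0.006102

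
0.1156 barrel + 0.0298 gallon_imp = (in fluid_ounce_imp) 651.6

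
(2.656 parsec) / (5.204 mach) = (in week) 7.647e+07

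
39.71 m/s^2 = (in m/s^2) 39.71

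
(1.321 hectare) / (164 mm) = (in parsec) 2.61e-12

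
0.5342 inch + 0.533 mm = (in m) 0.0141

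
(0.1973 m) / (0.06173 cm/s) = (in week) 0.0005285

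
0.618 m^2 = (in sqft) 6.652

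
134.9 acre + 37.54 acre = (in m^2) 6.978e+05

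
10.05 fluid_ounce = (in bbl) 0.001869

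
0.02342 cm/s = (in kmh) 0.0008431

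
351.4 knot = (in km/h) 650.8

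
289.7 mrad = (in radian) 0.2897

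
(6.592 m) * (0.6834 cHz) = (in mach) 0.0001323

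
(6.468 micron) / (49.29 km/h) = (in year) 1.498e-14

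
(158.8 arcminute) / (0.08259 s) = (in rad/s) 0.5593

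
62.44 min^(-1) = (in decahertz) 0.1041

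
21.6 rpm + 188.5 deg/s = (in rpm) 53.02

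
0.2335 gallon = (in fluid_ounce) 29.89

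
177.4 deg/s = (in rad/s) 3.096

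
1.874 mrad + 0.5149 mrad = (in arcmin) 8.212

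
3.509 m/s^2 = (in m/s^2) 3.509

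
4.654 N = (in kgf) 0.4746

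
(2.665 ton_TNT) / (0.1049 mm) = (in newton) 1.063e+14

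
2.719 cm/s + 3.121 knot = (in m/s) 1.633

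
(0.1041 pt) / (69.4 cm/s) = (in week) 8.749e-11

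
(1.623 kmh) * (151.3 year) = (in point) 6.098e+12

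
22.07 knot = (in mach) 0.03334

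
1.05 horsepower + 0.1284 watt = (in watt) 783.1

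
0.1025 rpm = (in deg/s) 0.615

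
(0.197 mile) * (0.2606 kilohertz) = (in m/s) 8.262e+04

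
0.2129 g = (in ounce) 0.00751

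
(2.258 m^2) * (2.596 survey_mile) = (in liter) 9.434e+06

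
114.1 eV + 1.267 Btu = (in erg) 1.337e+10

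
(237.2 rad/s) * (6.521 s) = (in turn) 246.2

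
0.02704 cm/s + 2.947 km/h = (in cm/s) 81.89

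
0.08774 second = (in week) 1.451e-07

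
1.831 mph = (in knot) 1.591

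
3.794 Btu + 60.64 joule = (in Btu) 3.851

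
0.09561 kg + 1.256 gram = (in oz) 3.417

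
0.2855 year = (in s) 9.004e+06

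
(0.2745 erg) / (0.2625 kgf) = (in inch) 4.198e-07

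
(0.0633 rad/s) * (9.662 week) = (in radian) 3.699e+05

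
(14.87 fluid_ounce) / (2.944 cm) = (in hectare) 1.494e-06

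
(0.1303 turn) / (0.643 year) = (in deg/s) 2.313e-06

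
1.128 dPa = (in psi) 1.636e-05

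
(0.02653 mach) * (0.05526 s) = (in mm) 499.2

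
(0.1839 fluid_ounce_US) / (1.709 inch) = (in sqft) 0.001349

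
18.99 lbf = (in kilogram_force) 8.614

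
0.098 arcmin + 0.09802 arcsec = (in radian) 2.898e-05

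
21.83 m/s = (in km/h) 78.59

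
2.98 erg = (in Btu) 2.824e-10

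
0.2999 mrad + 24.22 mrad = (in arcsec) 5058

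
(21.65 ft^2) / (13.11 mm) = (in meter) 153.4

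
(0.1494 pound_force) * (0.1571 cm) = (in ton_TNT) 2.495e-13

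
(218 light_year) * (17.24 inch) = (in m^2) 9.031e+17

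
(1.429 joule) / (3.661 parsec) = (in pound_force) 2.844e-18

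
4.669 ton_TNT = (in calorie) 4.669e+09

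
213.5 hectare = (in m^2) 2.135e+06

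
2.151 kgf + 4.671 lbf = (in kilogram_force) 4.27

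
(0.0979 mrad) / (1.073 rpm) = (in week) 1.441e-09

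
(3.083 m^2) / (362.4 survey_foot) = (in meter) 0.02791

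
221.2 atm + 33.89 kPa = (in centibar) 2.245e+04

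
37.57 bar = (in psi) 544.9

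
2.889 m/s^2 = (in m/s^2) 2.889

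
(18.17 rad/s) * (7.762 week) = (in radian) 8.53e+07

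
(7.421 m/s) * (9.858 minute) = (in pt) 1.244e+07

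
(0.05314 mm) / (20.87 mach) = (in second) 7.478e-09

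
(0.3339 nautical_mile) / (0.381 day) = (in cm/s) 1.879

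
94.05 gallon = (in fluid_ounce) 1.204e+04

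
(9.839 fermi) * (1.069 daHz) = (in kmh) 3.786e-13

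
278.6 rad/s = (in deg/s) 1.596e+04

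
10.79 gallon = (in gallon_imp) 8.985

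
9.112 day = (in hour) 218.7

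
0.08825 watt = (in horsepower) 0.0001183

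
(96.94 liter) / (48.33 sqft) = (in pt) 61.2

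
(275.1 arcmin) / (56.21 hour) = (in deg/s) 2.266e-05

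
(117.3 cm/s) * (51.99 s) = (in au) 4.077e-10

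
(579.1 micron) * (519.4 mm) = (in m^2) 0.0003008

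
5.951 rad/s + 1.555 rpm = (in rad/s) 6.114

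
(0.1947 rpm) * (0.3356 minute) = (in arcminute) 1411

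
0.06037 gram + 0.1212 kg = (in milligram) 1.213e+05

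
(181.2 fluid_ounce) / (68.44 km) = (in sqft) 8.428e-07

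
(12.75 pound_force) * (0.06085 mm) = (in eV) 2.154e+16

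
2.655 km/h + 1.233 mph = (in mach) 0.003785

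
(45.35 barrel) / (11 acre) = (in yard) 0.0001771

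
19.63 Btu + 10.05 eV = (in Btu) 19.63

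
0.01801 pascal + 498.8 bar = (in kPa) 4.988e+04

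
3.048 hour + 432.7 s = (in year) 0.0003617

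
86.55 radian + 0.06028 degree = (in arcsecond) 1.785e+07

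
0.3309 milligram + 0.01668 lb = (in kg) 0.007566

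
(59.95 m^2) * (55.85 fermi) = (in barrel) 2.106e-11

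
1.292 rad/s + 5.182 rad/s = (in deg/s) 370.9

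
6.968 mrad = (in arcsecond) 1437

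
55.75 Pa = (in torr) 0.4182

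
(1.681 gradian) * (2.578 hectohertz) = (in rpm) 65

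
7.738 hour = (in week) 0.04606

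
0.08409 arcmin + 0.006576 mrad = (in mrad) 0.03104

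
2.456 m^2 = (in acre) 0.0006069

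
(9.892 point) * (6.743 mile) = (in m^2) 37.87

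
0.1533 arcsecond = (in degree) 4.258e-05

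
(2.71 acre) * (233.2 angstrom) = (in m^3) 0.0002557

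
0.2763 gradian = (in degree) 0.2487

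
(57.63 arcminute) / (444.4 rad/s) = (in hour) 1.048e-08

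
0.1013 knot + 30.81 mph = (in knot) 26.87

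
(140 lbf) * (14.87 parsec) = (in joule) 2.857e+20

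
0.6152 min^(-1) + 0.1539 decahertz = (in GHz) 1.549e-09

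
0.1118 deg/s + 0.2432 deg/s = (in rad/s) 0.006196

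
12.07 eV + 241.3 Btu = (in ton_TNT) 6.085e-05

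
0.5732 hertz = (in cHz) 57.32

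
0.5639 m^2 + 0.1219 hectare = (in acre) 0.3014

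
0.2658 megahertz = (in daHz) 2.658e+04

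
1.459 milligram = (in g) 0.001459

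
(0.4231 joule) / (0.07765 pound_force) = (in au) 8.188e-12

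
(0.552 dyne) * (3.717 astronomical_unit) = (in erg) 3.069e+13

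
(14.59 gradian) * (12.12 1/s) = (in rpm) 26.52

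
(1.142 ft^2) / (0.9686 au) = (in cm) 7.322e-11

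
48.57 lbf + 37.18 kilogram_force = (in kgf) 59.21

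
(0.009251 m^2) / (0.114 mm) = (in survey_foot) 266.2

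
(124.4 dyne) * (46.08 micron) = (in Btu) 5.433e-11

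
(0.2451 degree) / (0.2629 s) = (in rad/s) 0.01627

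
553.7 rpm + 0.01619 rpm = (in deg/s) 3322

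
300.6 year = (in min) 1.58e+08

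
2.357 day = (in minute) 3394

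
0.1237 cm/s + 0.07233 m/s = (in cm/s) 7.357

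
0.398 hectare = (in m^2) 3980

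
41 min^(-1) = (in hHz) 0.006833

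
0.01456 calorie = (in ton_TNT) 1.456e-11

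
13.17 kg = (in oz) 464.6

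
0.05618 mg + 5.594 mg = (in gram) 0.00565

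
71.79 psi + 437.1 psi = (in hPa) 3.509e+04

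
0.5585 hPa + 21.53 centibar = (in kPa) 21.59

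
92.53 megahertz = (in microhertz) 9.253e+13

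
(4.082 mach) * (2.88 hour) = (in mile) 8954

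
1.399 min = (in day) 0.0009715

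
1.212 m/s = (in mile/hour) 2.711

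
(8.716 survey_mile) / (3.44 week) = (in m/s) 0.006742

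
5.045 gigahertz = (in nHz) 5.045e+18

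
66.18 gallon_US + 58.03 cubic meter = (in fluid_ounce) 1.971e+06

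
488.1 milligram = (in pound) 0.001076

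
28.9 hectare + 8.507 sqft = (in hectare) 28.9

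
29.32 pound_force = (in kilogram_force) 13.3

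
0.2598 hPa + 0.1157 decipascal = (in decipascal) 259.9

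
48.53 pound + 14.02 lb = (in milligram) 2.837e+07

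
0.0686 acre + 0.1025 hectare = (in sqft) 1.402e+04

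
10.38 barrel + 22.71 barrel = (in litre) 5261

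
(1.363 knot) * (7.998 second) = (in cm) 560.8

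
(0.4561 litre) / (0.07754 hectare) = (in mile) 3.655e-10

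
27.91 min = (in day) 0.01938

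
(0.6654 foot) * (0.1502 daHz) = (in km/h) 1.097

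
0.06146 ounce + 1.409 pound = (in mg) 6.409e+05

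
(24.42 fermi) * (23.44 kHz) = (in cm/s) 5.724e-08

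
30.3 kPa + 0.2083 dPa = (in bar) 0.303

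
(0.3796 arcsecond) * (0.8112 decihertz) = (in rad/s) 1.493e-07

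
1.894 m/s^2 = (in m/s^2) 1.894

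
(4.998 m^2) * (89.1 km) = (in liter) 4.453e+08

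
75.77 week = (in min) 7.638e+05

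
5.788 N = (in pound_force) 1.301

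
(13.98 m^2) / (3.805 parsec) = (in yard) 1.302e-16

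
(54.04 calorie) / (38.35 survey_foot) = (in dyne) 1.934e+06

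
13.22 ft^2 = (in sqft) 13.22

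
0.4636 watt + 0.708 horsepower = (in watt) 528.4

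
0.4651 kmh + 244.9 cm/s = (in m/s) 2.578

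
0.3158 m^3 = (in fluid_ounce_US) 1.068e+04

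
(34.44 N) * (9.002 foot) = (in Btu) 0.08957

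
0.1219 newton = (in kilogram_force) 0.01243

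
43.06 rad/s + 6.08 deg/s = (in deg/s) 2473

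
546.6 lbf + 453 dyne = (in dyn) 2.431e+08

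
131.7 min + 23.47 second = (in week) 0.0131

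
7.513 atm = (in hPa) 7613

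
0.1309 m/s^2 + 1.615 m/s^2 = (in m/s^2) 1.746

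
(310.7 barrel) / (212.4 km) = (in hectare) 2.326e-08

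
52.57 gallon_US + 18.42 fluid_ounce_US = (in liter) 199.5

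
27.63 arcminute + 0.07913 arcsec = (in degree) 0.4605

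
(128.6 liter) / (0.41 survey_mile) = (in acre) 4.816e-08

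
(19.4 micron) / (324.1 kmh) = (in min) 3.591e-09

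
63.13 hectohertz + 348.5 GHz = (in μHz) 3.485e+17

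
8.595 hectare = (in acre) 21.24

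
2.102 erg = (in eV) 1.312e+12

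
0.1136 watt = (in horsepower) 0.0001523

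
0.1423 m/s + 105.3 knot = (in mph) 121.5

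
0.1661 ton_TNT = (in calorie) 1.661e+08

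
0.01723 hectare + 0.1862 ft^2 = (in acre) 0.04258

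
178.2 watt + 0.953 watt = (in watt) 179.2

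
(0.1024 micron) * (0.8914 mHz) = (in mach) 2.681e-13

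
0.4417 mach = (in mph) 336.4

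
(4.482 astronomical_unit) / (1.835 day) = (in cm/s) 4.229e+08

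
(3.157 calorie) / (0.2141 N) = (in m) 61.69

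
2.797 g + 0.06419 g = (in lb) 0.006308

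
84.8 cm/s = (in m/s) 0.848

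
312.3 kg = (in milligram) 3.123e+08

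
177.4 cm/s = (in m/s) 1.774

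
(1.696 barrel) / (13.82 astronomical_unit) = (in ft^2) 1.404e-12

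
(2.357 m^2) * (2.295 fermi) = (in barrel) 3.402e-14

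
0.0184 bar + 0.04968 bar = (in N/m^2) 6808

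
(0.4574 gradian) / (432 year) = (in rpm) 5.036e-12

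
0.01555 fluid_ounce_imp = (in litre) 0.0004418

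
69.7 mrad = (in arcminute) 239.6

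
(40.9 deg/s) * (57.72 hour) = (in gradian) 9.443e+06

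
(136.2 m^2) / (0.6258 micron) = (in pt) 6.169e+11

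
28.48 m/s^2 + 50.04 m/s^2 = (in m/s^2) 78.52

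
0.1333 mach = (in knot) 88.23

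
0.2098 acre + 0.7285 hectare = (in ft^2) 8.755e+04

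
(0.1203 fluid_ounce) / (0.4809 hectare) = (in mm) 7.398e-07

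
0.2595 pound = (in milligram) 1.177e+05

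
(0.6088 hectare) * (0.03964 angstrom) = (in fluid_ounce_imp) 0.0008494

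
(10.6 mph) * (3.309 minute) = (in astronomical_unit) 6.289e-09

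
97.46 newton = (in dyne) 9.746e+06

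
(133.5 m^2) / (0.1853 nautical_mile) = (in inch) 15.32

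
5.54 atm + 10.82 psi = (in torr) 4770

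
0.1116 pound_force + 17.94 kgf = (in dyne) 1.764e+07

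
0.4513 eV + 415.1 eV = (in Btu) 6.31e-20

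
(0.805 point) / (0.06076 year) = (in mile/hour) 3.315e-10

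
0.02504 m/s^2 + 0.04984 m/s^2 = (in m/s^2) 0.07488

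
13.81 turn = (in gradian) 5524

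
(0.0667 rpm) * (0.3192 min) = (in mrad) 133.8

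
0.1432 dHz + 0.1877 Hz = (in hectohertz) 0.00202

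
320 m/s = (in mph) 715.8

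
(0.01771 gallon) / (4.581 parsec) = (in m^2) 4.743e-22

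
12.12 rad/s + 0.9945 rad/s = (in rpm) 125.2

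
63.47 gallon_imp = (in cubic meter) 0.2885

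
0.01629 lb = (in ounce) 0.2606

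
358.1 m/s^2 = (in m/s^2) 358.1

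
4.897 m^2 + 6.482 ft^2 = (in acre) 0.001359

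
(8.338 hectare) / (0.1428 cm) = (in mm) 5.839e+10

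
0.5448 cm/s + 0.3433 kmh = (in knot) 0.196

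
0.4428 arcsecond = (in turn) 3.417e-07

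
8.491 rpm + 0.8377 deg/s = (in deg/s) 51.78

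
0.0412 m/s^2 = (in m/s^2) 0.0412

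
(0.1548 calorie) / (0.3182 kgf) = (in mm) 207.6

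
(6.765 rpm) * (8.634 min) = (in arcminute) 1.262e+06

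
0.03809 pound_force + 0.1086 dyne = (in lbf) 0.03809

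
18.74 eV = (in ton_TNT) 7.176e-28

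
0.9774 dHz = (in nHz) 9.774e+07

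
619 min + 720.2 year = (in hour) 6.309e+06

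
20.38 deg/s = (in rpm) 3.397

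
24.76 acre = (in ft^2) 1.079e+06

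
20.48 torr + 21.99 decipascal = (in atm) 0.02697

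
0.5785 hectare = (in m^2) 5785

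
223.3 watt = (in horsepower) 0.2995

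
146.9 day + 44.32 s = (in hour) 3526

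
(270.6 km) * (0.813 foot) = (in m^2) 6.706e+04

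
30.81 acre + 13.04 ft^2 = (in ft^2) 1.342e+06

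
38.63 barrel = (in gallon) 1622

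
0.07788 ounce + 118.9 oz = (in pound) 7.436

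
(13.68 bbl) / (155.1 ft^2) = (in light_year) 1.595e-17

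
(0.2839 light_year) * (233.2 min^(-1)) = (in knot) 2.029e+16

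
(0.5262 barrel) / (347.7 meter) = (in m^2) 0.0002406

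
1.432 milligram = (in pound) 3.157e-06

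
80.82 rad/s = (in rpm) 771.8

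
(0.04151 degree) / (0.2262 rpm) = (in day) 3.54e-07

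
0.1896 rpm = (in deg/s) 1.138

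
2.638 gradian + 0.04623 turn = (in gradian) 21.13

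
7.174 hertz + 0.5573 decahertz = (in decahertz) 1.275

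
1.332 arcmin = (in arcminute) 1.332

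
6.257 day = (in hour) 150.2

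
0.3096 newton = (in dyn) 3.096e+04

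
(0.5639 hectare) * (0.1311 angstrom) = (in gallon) 1.953e-05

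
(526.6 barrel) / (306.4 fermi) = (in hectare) 2.732e+10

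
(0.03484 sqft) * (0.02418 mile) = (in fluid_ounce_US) 4259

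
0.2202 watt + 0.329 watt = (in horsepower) 0.0007365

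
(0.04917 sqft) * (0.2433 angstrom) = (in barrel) 6.991e-13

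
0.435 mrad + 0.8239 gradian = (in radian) 0.01338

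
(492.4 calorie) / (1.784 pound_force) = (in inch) 1.022e+04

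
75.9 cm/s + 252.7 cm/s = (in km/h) 11.83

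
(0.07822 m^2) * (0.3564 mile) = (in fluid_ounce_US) 1.517e+06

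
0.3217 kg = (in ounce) 11.35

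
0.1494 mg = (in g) 0.0001494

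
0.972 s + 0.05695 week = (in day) 0.3987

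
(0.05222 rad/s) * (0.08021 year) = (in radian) 1.321e+05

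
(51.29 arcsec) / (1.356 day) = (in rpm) 2.027e-08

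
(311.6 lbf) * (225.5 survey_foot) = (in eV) 5.946e+23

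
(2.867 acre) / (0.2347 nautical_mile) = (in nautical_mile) 0.01441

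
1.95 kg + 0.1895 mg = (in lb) 4.299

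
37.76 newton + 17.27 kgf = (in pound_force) 46.56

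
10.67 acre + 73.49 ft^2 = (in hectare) 4.319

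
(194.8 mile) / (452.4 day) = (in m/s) 0.008021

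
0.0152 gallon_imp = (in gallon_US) 0.01825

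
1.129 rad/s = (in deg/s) 64.69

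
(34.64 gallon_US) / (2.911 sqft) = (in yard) 0.5303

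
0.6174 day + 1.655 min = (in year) 0.001695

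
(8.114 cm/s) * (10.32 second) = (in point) 2374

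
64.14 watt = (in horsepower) 0.08601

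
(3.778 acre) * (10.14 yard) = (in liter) 1.418e+08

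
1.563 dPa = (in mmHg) 0.001172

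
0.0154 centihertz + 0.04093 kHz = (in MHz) 4.093e-05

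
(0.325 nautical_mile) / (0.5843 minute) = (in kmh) 61.81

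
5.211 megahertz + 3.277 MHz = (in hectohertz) 8.488e+04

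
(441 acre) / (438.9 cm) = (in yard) 4.447e+05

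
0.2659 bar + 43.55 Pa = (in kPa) 26.63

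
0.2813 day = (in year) 0.0007707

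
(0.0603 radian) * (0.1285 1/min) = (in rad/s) 0.0001291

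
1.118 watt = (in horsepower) 0.001499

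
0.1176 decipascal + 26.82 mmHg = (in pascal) 3576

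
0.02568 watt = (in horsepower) 3.444e-05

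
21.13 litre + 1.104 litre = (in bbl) 0.1398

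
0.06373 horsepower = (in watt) 47.52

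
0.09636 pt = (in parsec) 1.102e-21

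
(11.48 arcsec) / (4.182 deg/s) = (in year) 2.418e-11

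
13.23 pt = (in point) 13.23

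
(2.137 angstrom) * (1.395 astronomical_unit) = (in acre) 0.01102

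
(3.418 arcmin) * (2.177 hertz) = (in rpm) 0.02067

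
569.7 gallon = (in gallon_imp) 474.4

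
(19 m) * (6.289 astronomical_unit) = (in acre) 4.417e+09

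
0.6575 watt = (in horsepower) 0.0008817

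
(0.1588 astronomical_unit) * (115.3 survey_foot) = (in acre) 2.063e+08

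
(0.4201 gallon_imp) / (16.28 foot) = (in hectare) 3.849e-08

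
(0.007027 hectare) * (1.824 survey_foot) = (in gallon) 1.032e+04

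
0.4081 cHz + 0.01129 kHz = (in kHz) 0.01129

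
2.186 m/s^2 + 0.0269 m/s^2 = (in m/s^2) 2.213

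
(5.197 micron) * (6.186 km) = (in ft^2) 0.346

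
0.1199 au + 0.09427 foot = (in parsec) 5.813e-07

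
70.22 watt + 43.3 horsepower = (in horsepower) 43.39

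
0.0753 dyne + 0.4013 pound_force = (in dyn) 1.785e+05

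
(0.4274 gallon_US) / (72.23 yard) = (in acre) 6.053e-09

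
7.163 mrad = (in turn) 0.00114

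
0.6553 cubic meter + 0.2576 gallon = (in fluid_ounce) 2.219e+04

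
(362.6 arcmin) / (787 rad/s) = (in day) 1.551e-09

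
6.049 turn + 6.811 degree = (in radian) 38.13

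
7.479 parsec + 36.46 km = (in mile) 1.434e+14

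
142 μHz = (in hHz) 1.42e-06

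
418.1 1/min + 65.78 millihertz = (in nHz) 7.034e+09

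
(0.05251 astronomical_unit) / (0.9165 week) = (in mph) 3.17e+04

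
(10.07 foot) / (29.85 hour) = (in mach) 8.388e-08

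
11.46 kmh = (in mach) 0.009349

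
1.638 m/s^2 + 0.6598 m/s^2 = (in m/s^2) 2.298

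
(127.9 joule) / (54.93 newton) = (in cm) 232.8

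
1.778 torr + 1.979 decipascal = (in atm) 0.002341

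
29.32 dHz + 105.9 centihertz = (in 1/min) 239.5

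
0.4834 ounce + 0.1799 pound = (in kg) 0.09531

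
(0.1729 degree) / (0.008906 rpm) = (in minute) 0.05393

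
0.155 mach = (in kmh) 190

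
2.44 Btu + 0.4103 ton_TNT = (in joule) 1.717e+09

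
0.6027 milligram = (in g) 0.0006027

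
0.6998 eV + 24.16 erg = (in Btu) 2.29e-09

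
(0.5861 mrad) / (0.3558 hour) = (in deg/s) 2.622e-05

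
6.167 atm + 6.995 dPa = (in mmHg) 4687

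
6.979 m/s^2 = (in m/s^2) 6.979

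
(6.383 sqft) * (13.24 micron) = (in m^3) 7.851e-06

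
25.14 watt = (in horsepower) 0.03371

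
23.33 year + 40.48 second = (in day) 8515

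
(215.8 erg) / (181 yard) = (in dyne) 0.01304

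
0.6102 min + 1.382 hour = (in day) 0.05801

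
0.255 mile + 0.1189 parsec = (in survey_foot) 1.204e+16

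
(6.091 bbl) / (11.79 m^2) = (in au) 5.49e-13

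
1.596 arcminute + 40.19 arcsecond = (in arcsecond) 136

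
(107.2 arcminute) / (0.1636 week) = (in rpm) 3.01e-06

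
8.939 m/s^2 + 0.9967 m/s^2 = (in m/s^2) 9.936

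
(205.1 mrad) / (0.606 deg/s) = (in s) 19.39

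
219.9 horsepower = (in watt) 1.64e+05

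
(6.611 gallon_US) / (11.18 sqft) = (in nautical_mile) 1.301e-05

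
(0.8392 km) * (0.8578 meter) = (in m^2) 719.9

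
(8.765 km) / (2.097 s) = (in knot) 8125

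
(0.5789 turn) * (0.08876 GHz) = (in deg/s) 1.85e+10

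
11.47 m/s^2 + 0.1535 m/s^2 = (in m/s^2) 11.62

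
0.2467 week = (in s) 1.492e+05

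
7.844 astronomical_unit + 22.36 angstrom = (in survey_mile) 7.291e+08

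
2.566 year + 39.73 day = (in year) 2.675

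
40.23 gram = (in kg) 0.04023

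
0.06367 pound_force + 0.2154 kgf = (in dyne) 2.396e+05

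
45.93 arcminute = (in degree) 0.7655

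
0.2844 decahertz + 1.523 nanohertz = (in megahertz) 2.844e-06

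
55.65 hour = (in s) 2.003e+05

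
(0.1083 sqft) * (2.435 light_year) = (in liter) 2.318e+17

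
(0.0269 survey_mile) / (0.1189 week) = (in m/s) 0.000602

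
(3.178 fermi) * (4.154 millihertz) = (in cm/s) 1.32e-15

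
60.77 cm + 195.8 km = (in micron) 1.958e+11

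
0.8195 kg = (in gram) 819.5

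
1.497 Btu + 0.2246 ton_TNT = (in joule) 9.397e+08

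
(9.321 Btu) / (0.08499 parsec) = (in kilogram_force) 3.824e-13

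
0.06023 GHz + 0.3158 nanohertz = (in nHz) 6.023e+16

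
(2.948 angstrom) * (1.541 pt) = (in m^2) 1.603e-13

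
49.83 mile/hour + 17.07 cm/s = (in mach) 0.06592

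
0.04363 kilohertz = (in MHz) 4.363e-05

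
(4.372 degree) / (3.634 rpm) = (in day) 2.321e-06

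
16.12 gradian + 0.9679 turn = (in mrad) 6335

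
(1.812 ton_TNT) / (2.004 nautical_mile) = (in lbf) 4.592e+05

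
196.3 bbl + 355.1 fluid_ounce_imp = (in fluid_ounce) 1.056e+06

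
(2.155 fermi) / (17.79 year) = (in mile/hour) 8.592e-24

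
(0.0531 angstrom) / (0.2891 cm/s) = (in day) 2.126e-14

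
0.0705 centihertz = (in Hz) 0.000705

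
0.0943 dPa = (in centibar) 9.43e-06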